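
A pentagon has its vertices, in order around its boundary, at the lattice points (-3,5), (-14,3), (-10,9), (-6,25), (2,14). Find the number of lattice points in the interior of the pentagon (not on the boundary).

153

Using the shoelace formula, 2A = |((-3)·3 − (-14)·5) + ((-14)·9 − (-10)·3) + ((-10)·25 − (-6)·9) + ((-6)·14 − 2·25) + (2·5 − (-3)·14)| = 313, so the area is 313/2.
Along each edge there are gcd(|Δx|,|Δy|)+1 lattice points, so counting each shared vertex once the boundary has gcd(11,2) + gcd(4,6) + gcd(4,16) + gcd(8,11) + gcd(5,9) = 1+2+4+1+1 = 9.
Pick's theorem gives I = A − B/2 + 1 = 313/2 − 9/2 + 1 = 153.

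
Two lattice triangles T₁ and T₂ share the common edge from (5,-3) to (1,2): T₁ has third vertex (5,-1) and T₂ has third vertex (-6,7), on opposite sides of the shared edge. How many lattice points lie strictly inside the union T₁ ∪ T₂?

The union is the simple quadrilateral with vertices (5,-3), (5,-1), (1,2), (-6,7) in order.
By the shoelace formula, twice the signed area is |[5·(-1) − 5·(-3)] + [5·2 − 1·(-1)] + [1·7 − (-6)·2] + [(-6)·(-3) − 5·7]| = 23, so the area is 23/2.
Along each edge there are gcd(|Δx|,|Δy|)+1 lattice points, so counting each shared vertex once the boundary has gcd(0,2) + gcd(4,3) + gcd(7,5) + gcd(11,10) = 2+1+1+1 = 5.
By Pick's theorem I = A − B/2 + 1 = 23/2 − 5/2 + 1 = 10.

10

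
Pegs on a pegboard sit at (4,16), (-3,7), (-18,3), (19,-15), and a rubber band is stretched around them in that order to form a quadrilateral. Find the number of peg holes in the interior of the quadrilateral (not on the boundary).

384

Using the shoelace formula, 2A = |(4·7 − (-3)·16) + ((-3)·3 − (-18)·7) + ((-18)·(-15) − 19·3) + (19·16 − 4·(-15))| = 770, so the area is 385.
Along each edge there are gcd(|Δx|,|Δy|)+1 lattice points, so counting each shared vertex once the boundary has gcd(7,9) + gcd(15,4) + gcd(37,18) + gcd(15,31) = 1+1+1+1 = 4.
By Pick's theorem A = I + B/2 − 1, so I = 385 − 4/2 + 1 = 384.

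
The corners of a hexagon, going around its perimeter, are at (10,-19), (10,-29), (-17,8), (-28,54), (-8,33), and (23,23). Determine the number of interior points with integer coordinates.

By the shoelace formula, twice the signed area is |(10·(-29) − 10·(-19)) + (10·8 − (-17)·(-29)) + ((-17)·54 − (-28)·8) + ((-28)·33 − (-8)·54) + ((-8)·23 − 23·33) + (23·(-19) − 10·23)| = 3309, so the area is 3309/2.
Along each edge there are gcd(|Δx|,|Δy|)+1 lattice points, so counting each shared vertex once the boundary has gcd(0,10) + gcd(27,37) + gcd(11,46) + gcd(20,21) + gcd(31,10) + gcd(13,42) = 10+1+1+1+1+1 = 15.
By Pick's theorem A = I + B/2 − 1, so I = 3309/2 − 15/2 + 1 = 1648.

1648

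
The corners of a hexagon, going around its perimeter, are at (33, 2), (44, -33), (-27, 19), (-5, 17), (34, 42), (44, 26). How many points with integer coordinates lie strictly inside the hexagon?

2056

Using the shoelace formula, 2A = |(33·(-33) − 44·2) + (44·19 − (-27)·(-33)) + ((-27)·17 − (-5)·19) + ((-5)·42 − 34·17) + (34·26 − 44·42) + (44·2 − 33·26)| = 4118, so the area is 2059.
Summing gcd(|Δx|,|Δy|) over the edges gives the boundary count: gcd(11,35) + gcd(71,52) + gcd(22,2) + gcd(39,25) + gcd(10,16) + gcd(11,24) = 1+1+2+1+2+1 = 8.
Pick's theorem gives I = A − B/2 + 1 = 2059 − 8/2 + 1 = 2056.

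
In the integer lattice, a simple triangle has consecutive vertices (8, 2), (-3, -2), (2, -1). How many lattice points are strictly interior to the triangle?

Using the shoelace formula, 2A = |(8·(-2) − (-3)·2) + ((-3)·(-1) − 2·(-2)) + (2·2 − 8·(-1))| = 9, so the area is 9/2.
Summing gcd(|Δx|,|Δy|) over the edges gives the boundary count: gcd(11,4) + gcd(5,1) + gcd(6,3) = 1+1+3 = 5.
By Pick's theorem A = I + B/2 − 1, so I = 9/2 − 5/2 + 1 = 3.

3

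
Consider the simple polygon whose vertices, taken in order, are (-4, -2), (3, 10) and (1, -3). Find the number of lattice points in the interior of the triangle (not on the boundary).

Using the shoelace formula, 2A = |((-4)·10 − 3·(-2)) + (3·(-3) − 1·10) + (1·(-2) − (-4)·(-3))| = 67, so the area is 33.5.
The number of boundary lattice points is Σ gcd(|Δx|,|Δy|) = gcd(7,12) + gcd(2,13) + gcd(5,1) = 1+1+1 = 3.
By Pick's theorem A = I + B/2 − 1, so I = 33.5 − 3/2 + 1 = 33.

33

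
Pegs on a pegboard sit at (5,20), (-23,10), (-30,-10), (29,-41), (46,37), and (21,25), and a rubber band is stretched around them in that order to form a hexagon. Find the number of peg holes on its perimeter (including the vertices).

7

The number of boundary lattice points is Σ gcd(|Δx|,|Δy|) = gcd(28,10) + gcd(7,20) + gcd(59,31) + gcd(17,78) + gcd(25,12) + gcd(16,5) = 2+1+1+1+1+1 = 7.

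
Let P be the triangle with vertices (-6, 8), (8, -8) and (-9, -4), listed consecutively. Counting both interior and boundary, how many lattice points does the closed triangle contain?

112

By the shoelace formula, twice the signed area is |((-6)·(-8) − 8·8) + (8·(-4) − (-9)·(-8)) + ((-9)·8 − (-6)·(-4))| = 216, so the area is 108.
Along each edge there are gcd(|Δx|,|Δy|)+1 lattice points, so counting each shared vertex once the boundary has gcd(14,16) + gcd(17,4) + gcd(3,12) = 2+1+3 = 6.
Pick's theorem gives I = A − B/2 + 1 = 108 − 6/2 + 1 = 106, so the closed region contains I + B = 106 + 6 = 112 lattice points.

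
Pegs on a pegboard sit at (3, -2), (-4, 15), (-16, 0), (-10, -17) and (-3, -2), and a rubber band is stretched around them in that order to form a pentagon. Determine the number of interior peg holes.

260

Using the shoelace formula, 2A = |[3·15 − (-4)·(-2)] + [(-4)·0 − (-16)·15] + [(-16)·(-17) − (-10)·0] + [(-10)·(-2) − (-3)·(-17)] + [(-3)·(-2) − 3·(-2)]| = 530, so the area is 265.
Summing gcd(|Δx|,|Δy|) over the edges gives the boundary count: gcd(7,17) + gcd(12,15) + gcd(6,17) + gcd(7,15) + gcd(6,0) = 1+3+1+1+6 = 12.
By Pick's theorem A = I + B/2 − 1, so I = 265 − 12/2 + 1 = 260.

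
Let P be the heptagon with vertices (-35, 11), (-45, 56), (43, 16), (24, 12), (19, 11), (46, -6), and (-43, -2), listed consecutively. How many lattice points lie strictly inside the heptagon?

By the shoelace formula, twice the signed area is |((-35)·56 − (-45)·11) + ((-45)·16 − 43·56) + (43·12 − 24·16) + (24·11 − 19·12) + (19·(-6) − 46·11) + (46·(-2) − (-43)·(-6)) + ((-43)·11 − (-35)·(-2))| = 5938, so the area is 2969.
The number of boundary lattice points is Σ gcd(|Δx|,|Δy|) = gcd(10,45) + gcd(88,40) + gcd(19,4) + gcd(5,1) + gcd(27,17) + gcd(89,4) + gcd(8,13) = 5+8+1+1+1+1+1 = 18.
By Pick's theorem A = I + B/2 − 1, so I = 2969 − 18/2 + 1 = 2961.

2961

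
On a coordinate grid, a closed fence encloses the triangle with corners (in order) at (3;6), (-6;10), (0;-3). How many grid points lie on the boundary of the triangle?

5

Along each edge there are gcd(|Δx|,|Δy|)+1 lattice points, so counting each shared vertex once the boundary has gcd(9,4) + gcd(6,13) + gcd(3,9) = 1+1+3 = 5.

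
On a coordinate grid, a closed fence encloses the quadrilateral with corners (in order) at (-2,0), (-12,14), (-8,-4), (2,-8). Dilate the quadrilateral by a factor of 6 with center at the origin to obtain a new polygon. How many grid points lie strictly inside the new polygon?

By the shoelace formula, twice the signed area is |((-2)·14 − (-12)·0) + ((-12)·(-4) − (-8)·14) + ((-8)·(-8) − 2·(-4)) + (2·0 − (-2)·(-8))| = 188, so the area is 94.
Summing gcd(|Δx|,|Δy|) over the edges gives the boundary count: gcd(10,14) + gcd(4,18) + gcd(10,4) + gcd(4,8) = 2+2+2+4 = 10.
Scaling by 6 multiplies the area by 6² = 36 (so the new area is 3384) and multiplies the boundary lattice-point count by 6, giving 60.
By Pick's theorem, the interior count of the dilated polygon is 3384 − 60/2 + 1 = 3355.

3355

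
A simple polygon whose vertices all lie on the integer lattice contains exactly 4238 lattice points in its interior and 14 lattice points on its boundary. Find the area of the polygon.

Pick's theorem states A = I + B/2 − 1, so A = 4238 + 14/2 − 1 = 4244.

4244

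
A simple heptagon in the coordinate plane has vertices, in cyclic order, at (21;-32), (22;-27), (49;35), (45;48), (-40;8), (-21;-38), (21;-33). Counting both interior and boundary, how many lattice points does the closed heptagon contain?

The shoelace formula gives twice the area as |(21·(-27) − 22·(-32)) + (22·35 − 49·(-27)) + (49·48 − 45·35) + (45·8 − (-40)·48) + ((-40)·(-38) − (-21)·8) + ((-21)·(-33) − 21·(-38)) + (21·(-32) − 21·(-33))| = 8487, so the area is 4243.5.
The number of boundary lattice points is Σ gcd(|Δx|,|Δy|) = gcd(1,5) + gcd(27,62) + gcd(4,13) + gcd(85,40) + gcd(19,46) + gcd(42,5) + gcd(0,1) = 1+1+1+5+1+1+1 = 11.
Pick's theorem gives I = A − B/2 + 1 = 4243.5 − 11/2 + 1 = 4239, so the closed region contains I + B = 4239 + 11 = 4250 lattice points.

4250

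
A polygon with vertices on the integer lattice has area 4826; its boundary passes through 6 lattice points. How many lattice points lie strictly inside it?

Pick's theorem A = I + B/2 − 1 rearranges to I = A − B/2 + 1 = 4826 − 6/2 + 1 = 4824.

4824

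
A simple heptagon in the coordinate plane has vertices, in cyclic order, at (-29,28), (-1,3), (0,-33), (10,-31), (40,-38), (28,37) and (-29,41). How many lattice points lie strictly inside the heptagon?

3143

Using the shoelace formula, 2A = |((-29)·3 − (-1)·28) + ((-1)·(-33) − 0·3) + (0·(-31) − 10·(-33)) + (10·(-38) − 40·(-31)) + (40·37 − 28·(-38)) + (28·41 − (-29)·37) + ((-29)·28 − (-29)·41)| = 6306, so the area is 3153.
Summing gcd(|Δx|,|Δy|) over the edges gives the boundary count: gcd(28,25) + gcd(1,36) + gcd(10,2) + gcd(30,7) + gcd(12,75) + gcd(57,4) + gcd(0,13) = 1+1+2+1+3+1+13 = 22.
Pick's theorem gives I = A − B/2 + 1 = 3153 − 22/2 + 1 = 3143.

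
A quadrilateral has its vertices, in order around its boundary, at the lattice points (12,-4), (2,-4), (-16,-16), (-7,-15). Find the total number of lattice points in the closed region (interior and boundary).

110

By the shoelace formula, twice the signed area is |(12·(-4) − 2·(-4)) + (2·(-16) − (-16)·(-4)) + ((-16)·(-15) − (-7)·(-16)) + ((-7)·(-4) − 12·(-15))| = 200, so the area is 100.
The number of boundary lattice points is Σ gcd(|Δx|,|Δy|) = gcd(10,0) + gcd(18,12) + gcd(9,1) + gcd(19,11) = 10+6+1+1 = 18.
Pick's theorem gives I = A − B/2 + 1 = 100 − 18/2 + 1 = 92, so the closed region contains I + B = 92 + 18 = 110 lattice points.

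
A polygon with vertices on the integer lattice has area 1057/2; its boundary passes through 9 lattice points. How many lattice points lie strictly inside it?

Pick's theorem A = I + B/2 − 1 rearranges to I = A − B/2 + 1 = 1057/2 − 9/2 + 1 = 525.

525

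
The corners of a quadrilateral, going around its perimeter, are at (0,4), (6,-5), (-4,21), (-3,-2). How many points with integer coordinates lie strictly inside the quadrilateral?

Using the shoelace formula, 2A = |[0·(-5) − 6·4] + [6·21 − (-4)·(-5)] + [(-4)·(-2) − (-3)·21] + [(-3)·4 − 0·(-2)]| = 141, so the area is 141/2.
Along each edge there are gcd(|Δx|,|Δy|)+1 lattice points, so counting each shared vertex once the boundary has gcd(6,9) + gcd(10,26) + gcd(1,23) + gcd(3,6) = 3+2+1+3 = 9.
Pick's theorem gives I = A − B/2 + 1 = 141/2 − 9/2 + 1 = 67.

67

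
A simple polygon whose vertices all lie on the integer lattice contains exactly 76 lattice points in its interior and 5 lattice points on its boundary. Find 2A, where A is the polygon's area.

155

By Pick's theorem, A = I + B/2 − 1 = 76 + 5/2 − 1 = 155/2.
Hence 2A = 155.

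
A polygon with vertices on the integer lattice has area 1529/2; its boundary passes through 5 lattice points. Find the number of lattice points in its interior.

Pick's theorem A = I + B/2 − 1 rearranges to I = A − B/2 + 1 = 1529/2 − 5/2 + 1 = 763.

763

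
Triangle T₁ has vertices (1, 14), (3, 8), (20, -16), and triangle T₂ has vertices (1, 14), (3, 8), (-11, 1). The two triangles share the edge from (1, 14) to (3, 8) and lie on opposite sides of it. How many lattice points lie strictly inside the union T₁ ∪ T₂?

72

The union is the simple quadrilateral with vertices (1, 14), (20, -16), (3, 8), (-11, 1) in order.
By the shoelace formula, twice the signed area is |(1·(-16) − 20·14) + (20·8 − 3·(-16)) + (3·1 − (-11)·8) + ((-11)·14 − 1·1)| = 152, so the area is 76.
Along each edge there are gcd(|Δx|,|Δy|)+1 lattice points, so counting each shared vertex once the boundary has gcd(19,30) + gcd(17,24) + gcd(14,7) + gcd(12,13) = 1+1+7+1 = 10.
By Pick's theorem I = A − B/2 + 1 = 76 − 10/2 + 1 = 72.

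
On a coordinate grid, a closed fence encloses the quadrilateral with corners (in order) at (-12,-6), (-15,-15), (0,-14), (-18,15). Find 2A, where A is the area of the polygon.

336

By the shoelace formula, twice the signed area is |((-12)·(-15) − (-15)·(-6)) + ((-15)·(-14) − 0·(-15)) + (0·15 − (-18)·(-14)) + ((-18)·(-6) − (-12)·15)| = 336, so the area is 168.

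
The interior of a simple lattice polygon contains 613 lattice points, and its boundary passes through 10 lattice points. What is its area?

617

By Pick's theorem, A = I + B/2 − 1 = 613 + 10/2 − 1 = 617.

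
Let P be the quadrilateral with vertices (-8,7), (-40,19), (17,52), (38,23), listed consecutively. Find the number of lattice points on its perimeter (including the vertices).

The number of boundary lattice points is Σ gcd(|Δx|,|Δy|) = gcd(32,12) + gcd(57,33) + gcd(21,29) + gcd(46,16) = 4+3+1+2 = 10.

10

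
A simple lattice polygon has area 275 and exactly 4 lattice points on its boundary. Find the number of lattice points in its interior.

274

Pick's theorem A = I + B/2 − 1 rearranges to I = A − B/2 + 1 = 275 − 4/2 + 1 = 274.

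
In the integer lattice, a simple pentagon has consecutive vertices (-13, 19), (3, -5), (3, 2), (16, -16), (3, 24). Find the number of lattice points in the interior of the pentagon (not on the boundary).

367

The shoelace formula gives twice the area as |[(-13)·(-5) − 3·19] + [3·2 − 3·(-5)] + [3·(-16) − 16·2] + [16·24 − 3·(-16)] + [3·19 − (-13)·24]| = 750, so the area is 375.
Summing gcd(|Δx|,|Δy|) over the edges gives the boundary count: gcd(16,24) + gcd(0,7) + gcd(13,18) + gcd(13,40) + gcd(16,5) = 8+7+1+1+1 = 18.
Pick's theorem gives I = A − B/2 + 1 = 375 − 18/2 + 1 = 367.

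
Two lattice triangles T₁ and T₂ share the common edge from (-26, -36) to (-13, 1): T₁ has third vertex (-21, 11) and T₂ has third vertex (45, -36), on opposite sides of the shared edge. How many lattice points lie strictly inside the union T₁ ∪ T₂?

The union is the simple quadrilateral with vertices (-26, -36), (-21, 11), (-13, 1), (45, -36) in order.
The shoelace formula gives twice the area as |[(-26)·11 − (-21)·(-36)] + [(-21)·1 − (-13)·11] + [(-13)·(-36) − 45·1] + [45·(-36) − (-26)·(-36)]| = 3053, so the area is 3053/2.
Summing gcd(|Δx|,|Δy|) over the edges gives the boundary count: gcd(5,47) + gcd(8,10) + gcd(58,37) + gcd(71,0) = 1+2+1+71 = 75.
By Pick's theorem I = A − B/2 + 1 = 3053/2 − 75/2 + 1 = 1490.

1490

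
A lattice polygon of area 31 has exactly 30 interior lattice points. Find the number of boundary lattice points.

4

Pick's theorem gives A = I + B/2 − 1, so B = 2(A − I + 1) = 2(31 − 30 + 1) = 4.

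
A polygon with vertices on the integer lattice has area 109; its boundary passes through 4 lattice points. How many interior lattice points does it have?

108

From Pick's theorem, I = A − B/2 + 1 = 109 − 4/2 + 1 = 108.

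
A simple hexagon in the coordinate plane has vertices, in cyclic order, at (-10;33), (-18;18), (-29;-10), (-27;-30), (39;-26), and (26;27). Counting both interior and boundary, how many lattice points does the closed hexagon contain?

By the shoelace formula, twice the signed area is |[(-10)·18 − (-18)·33] + [(-18)·(-10) − (-29)·18] + [(-29)·(-30) − (-27)·(-10)] + [(-27)·(-26) − 39·(-30)] + [39·27 − 26·(-26)] + [26·33 − (-10)·27]| = 6445, so the area is 3222.5.
Summing gcd(|Δx|,|Δy|) over the edges gives the boundary count: gcd(8,15) + gcd(11,28) + gcd(2,20) + gcd(66,4) + gcd(13,53) + gcd(36,6) = 1+1+2+2+1+6 = 13.
Pick's theorem gives I = A − B/2 + 1 = 3222.5 − 13/2 + 1 = 3217, so the closed region contains I + B = 3217 + 13 = 3230 lattice points.

3230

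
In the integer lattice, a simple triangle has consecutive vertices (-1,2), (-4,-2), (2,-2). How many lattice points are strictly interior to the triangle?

Using the shoelace formula, 2A = |((-1)·(-2) − (-4)·2) + ((-4)·(-2) − 2·(-2)) + (2·2 − (-1)·(-2))| = 24, so the area is 12.
Along each edge there are gcd(|Δx|,|Δy|)+1 lattice points, so counting each shared vertex once the boundary has gcd(3,4) + gcd(6,0) + gcd(3,4) = 1+6+1 = 8.
Pick's theorem gives I = A − B/2 + 1 = 12 − 8/2 + 1 = 9.

9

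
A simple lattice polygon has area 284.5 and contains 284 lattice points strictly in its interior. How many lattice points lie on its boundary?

Pick's theorem gives A = I + B/2 − 1, so B = 2(A − I + 1) = 2(284.5 − 284 + 1) = 3.

3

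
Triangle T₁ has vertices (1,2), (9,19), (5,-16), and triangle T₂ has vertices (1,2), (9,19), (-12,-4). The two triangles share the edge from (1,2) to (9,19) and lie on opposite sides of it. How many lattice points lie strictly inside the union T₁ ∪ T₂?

The union is the simple quadrilateral with vertices (1,2), (5,-16), (9,19), (-12,-4) in order.
By the shoelace formula, twice the signed area is |(1·(-16) − 5·2) + (5·19 − 9·(-16)) + (9·(-4) − (-12)·19) + ((-12)·2 − 1·(-4))| = 385, so the area is 192.5.
The number of boundary lattice points is Σ gcd(|Δx|,|Δy|) = gcd(4,18) + gcd(4,35) + gcd(21,23) + gcd(13,6) = 2+1+1+1 = 5.
By Pick's theorem I = A − B/2 + 1 = 192.5 − 5/2 + 1 = 191.

191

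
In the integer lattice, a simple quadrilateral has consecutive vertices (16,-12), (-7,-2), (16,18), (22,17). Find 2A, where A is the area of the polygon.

By the shoelace formula, twice the signed area is |(16·(-2) − (-7)·(-12)) + ((-7)·18 − 16·(-2)) + (16·17 − 22·18) + (22·(-12) − 16·17)| = 870, so the area is 435.

870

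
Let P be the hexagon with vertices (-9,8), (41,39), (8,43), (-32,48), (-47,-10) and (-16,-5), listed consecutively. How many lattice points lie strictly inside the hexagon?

The shoelace formula gives twice the area as |((-9)·39 − 41·8) + (41·43 − 8·39) + (8·48 − (-32)·43) + ((-32)·(-10) − (-47)·48) + ((-47)·(-5) − (-16)·(-10)) + ((-16)·8 − (-9)·(-5))| = 5010, so the area is 2505.
Summing gcd(|Δx|,|Δy|) over the edges gives the boundary count: gcd(50,31) + gcd(33,4) + gcd(40,5) + gcd(15,58) + gcd(31,5) + gcd(7,13) = 1+1+5+1+1+1 = 10.
Pick's theorem gives I = A − B/2 + 1 = 2505 − 10/2 + 1 = 2501.

2501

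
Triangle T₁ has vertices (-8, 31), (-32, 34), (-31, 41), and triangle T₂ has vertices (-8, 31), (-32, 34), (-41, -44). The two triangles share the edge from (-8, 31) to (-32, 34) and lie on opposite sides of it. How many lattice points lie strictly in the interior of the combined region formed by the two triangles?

1032

The union is the simple quadrilateral with vertices (-8, 31), (-31, 41), (-32, 34), (-41, -44) in order.
Using the shoelace formula, 2A = |[(-8)·41 − (-31)·31] + [(-31)·34 − (-32)·41] + [(-32)·(-44) − (-41)·34] + [(-41)·31 − (-8)·(-44)]| = 2070, so the area is 1035.
Along each edge there are gcd(|Δx|,|Δy|)+1 lattice points, so counting each shared vertex once the boundary has gcd(23,10) + gcd(1,7) + gcd(9,78) + gcd(33,75) = 1+1+3+3 = 8.
By Pick's theorem I = A − B/2 + 1 = 1035 − 8/2 + 1 = 1032.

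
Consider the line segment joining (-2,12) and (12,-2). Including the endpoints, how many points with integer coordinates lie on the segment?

The number of lattice points on a segment between lattice points is gcd(|Δx|,|Δy|) + 1 = gcd(14,14) + 1 = 14 + 1 = 15.

15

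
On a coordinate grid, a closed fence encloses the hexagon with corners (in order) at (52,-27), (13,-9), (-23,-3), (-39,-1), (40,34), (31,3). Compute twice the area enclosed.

3670

Using the shoelace formula, 2A = |(52·(-9) − 13·(-27)) + (13·(-3) − (-23)·(-9)) + ((-23)·(-1) − (-39)·(-3)) + ((-39)·34 − 40·(-1)) + (40·3 − 31·34) + (31·(-27) − 52·3)| = 3670, so the area is 1835.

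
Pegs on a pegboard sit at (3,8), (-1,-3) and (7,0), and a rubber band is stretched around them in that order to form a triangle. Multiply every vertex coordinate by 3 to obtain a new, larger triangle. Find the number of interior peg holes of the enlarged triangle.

334

The shoelace formula gives twice the area as |[3·(-3) − (-1)·8] + [(-1)·0 − 7·(-3)] + [7·8 − 3·0]| = 76, so the area is 38.
The number of boundary lattice points is Σ gcd(|Δx|,|Δy|) = gcd(4,11) + gcd(8,3) + gcd(4,8) = 1+1+4 = 6.
Scaling by 3 multiplies the area by 3² = 9 (so the new area is 342) and multiplies the boundary lattice-point count by 3, giving 18.
By Pick's theorem, the interior count of the dilated polygon is 342 − 18/2 + 1 = 334.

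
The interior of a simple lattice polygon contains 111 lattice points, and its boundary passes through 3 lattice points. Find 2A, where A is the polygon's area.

Pick's theorem states A = I + B/2 − 1, so A = 111 + 3/2 − 1 = 223/2.
Hence 2A = 223.

223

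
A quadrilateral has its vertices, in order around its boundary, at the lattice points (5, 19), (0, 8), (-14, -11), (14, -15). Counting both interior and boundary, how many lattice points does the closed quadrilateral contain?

The shoelace formula gives twice the area as |[5·8 − 0·19] + [0·(-11) − (-14)·8] + [(-14)·(-15) − 14·(-11)] + [14·19 − 5·(-15)]| = 857, so the area is 428.5.
The number of boundary lattice points is Σ gcd(|Δx|,|Δy|) = gcd(5,11) + gcd(14,19) + gcd(28,4) + gcd(9,34) = 1+1+4+1 = 7.
Pick's theorem gives I = A − B/2 + 1 = 428.5 − 7/2 + 1 = 426, so the closed region contains I + B = 426 + 7 = 433 lattice points.

433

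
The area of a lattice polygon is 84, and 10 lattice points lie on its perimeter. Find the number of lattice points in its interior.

Pick's theorem A = I + B/2 − 1 rearranges to I = A − B/2 + 1 = 84 − 10/2 + 1 = 80.

80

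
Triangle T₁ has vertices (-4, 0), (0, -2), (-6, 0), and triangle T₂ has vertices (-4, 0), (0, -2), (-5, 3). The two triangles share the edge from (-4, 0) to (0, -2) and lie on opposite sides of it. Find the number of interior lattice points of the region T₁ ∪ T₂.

3

The union is the simple quadrilateral with vertices (-4, 0), (-6, 0), (0, -2), (-5, 3) in order.
The shoelace formula gives twice the area as |((-4)·0 − (-6)·0) + ((-6)·(-2) − 0·0) + (0·3 − (-5)·(-2)) + ((-5)·0 − (-4)·3)| = 14, so the area is 7.
Along each edge there are gcd(|Δx|,|Δy|)+1 lattice points, so counting each shared vertex once the boundary has gcd(2,0) + gcd(6,2) + gcd(5,5) + gcd(1,3) = 2+2+5+1 = 10.
By Pick's theorem I = A − B/2 + 1 = 7 − 10/2 + 1 = 3.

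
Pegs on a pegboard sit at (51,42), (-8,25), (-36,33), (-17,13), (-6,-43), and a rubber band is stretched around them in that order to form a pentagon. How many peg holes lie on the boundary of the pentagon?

The number of boundary lattice points is Σ gcd(|Δx|,|Δy|) = gcd(59,17) + gcd(28,8) + gcd(19,20) + gcd(11,56) + gcd(57,85) = 1+4+1+1+1 = 8.

8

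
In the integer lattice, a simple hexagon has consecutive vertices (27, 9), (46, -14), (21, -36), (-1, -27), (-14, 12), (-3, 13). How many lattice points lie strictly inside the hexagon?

Using the shoelace formula, 2A = |(27·(-14) − 46·9) + (46·(-36) − 21·(-14)) + (21·(-27) − (-1)·(-36)) + ((-1)·12 − (-14)·(-27)) + ((-14)·13 − (-3)·12) + ((-3)·9 − 27·13)| = 3671, so the area is 1835.5.
Along each edge there are gcd(|Δx|,|Δy|)+1 lattice points, so counting each shared vertex once the boundary has gcd(19,23) + gcd(25,22) + gcd(22,9) + gcd(13,39) + gcd(11,1) + gcd(30,4) = 1+1+1+13+1+2 = 19.
Pick's theorem gives I = A − B/2 + 1 = 1835.5 − 19/2 + 1 = 1827.

1827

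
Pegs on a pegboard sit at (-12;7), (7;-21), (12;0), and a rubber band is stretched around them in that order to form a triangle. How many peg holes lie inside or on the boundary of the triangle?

Using the shoelace formula, 2A = |[(-12)·(-21) − 7·7] + [7·0 − 12·(-21)] + [12·7 − (-12)·0]| = 539, so the area is 539/2.
Summing gcd(|Δx|,|Δy|) over the edges gives the boundary count: gcd(19,28) + gcd(5,21) + gcd(24,7) = 1+1+1 = 3.
Pick's theorem gives I = A − B/2 + 1 = 539/2 − 3/2 + 1 = 269, so the closed region contains I + B = 269 + 3 = 272 lattice points.

272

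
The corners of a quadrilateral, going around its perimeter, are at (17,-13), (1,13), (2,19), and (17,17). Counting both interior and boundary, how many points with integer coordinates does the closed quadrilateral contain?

304

By the shoelace formula, twice the signed area is |[17·13 − 1·(-13)] + [1·19 − 2·13] + [2·17 − 17·19] + [17·(-13) − 17·17]| = 572, so the area is 286.
Along each edge there are gcd(|Δx|,|Δy|)+1 lattice points, so counting each shared vertex once the boundary has gcd(16,26) + gcd(1,6) + gcd(15,2) + gcd(0,30) = 2+1+1+30 = 34.
Pick's theorem gives I = A − B/2 + 1 = 286 − 34/2 + 1 = 270, so the closed region contains I + B = 270 + 34 = 304 lattice points.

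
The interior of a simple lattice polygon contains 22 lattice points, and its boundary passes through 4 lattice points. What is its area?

By Pick's theorem, A = I + B/2 − 1 = 22 + 4/2 − 1 = 23.

23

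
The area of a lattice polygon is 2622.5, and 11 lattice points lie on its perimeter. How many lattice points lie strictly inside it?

From Pick's theorem, I = A − B/2 + 1 = 2622.5 − 11/2 + 1 = 2618.

2618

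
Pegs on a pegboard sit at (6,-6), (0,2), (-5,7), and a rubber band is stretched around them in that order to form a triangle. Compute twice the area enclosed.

10

The shoelace formula gives twice the area as |(6·2 − 0·(-6)) + (0·7 − (-5)·2) + ((-5)·(-6) − 6·7)| = 10, so the area is 5.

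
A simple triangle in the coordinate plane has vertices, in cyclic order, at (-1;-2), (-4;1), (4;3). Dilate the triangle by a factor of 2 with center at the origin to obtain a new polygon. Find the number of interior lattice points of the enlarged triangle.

The shoelace formula gives twice the area as |((-1)·1 − (-4)·(-2)) + ((-4)·3 − 4·1) + (4·(-2) − (-1)·3)| = 30, so the area is 15.
Summing gcd(|Δx|,|Δy|) over the edges gives the boundary count: gcd(3,3) + gcd(8,2) + gcd(5,5) = 3+2+5 = 10.
Scaling by 2 multiplies the area by 2² = 4 (so the new area is 60) and multiplies the boundary lattice-point count by 2, giving 20.
By Pick's theorem, the interior count of the dilated polygon is 60 − 20/2 + 1 = 51.

51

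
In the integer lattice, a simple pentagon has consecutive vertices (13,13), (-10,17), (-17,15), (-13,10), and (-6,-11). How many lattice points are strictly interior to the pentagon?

387

By the shoelace formula, twice the signed area is |[13·17 − (-10)·13] + [(-10)·15 − (-17)·17] + [(-17)·10 − (-13)·15] + [(-13)·(-11) − (-6)·10] + [(-6)·13 − 13·(-11)]| = 783, so the area is 783/2.
Along each edge there are gcd(|Δx|,|Δy|)+1 lattice points, so counting each shared vertex once the boundary has gcd(23,4) + gcd(7,2) + gcd(4,5) + gcd(7,21) + gcd(19,24) = 1+1+1+7+1 = 11.
By Pick's theorem A = I + B/2 − 1, so I = 783/2 − 11/2 + 1 = 387.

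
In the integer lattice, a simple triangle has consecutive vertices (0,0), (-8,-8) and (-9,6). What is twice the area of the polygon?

The shoelace formula gives twice the area as |(0·(-8) − (-8)·0) + ((-8)·6 − (-9)·(-8)) + ((-9)·0 − 0·6)| = 120, so the area is 60.

120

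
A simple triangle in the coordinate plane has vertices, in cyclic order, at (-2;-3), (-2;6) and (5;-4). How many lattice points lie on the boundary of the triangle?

11

Summing gcd(|Δx|,|Δy|) over the edges gives the boundary count: gcd(0,9) + gcd(7,10) + gcd(7,1) = 9+1+1 = 11.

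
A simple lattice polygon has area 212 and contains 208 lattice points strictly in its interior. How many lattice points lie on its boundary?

10

Pick's theorem gives A = I + B/2 − 1, so B = 2(A − I + 1) = 2(212 − 208 + 1) = 10.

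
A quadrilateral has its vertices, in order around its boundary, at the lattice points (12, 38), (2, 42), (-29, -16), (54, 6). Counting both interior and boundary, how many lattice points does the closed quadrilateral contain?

2146

The shoelace formula gives twice the area as |[12·42 − 2·38] + [2·(-16) − (-29)·42] + [(-29)·6 − 54·(-16)] + [54·38 − 12·6]| = 4284, so the area is 2142.
Along each edge there are gcd(|Δx|,|Δy|)+1 lattice points, so counting each shared vertex once the boundary has gcd(10,4) + gcd(31,58) + gcd(83,22) + gcd(42,32) = 2+1+1+2 = 6.
Pick's theorem gives I = A − B/2 + 1 = 2142 − 6/2 + 1 = 2140, so the closed region contains I + B = 2140 + 6 = 2146 lattice points.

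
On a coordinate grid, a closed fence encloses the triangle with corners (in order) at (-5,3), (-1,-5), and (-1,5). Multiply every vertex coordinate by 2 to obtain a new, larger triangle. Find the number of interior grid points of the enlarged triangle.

Using the shoelace formula, 2A = |((-5)·(-5) − (-1)·3) + ((-1)·5 − (-1)·(-5)) + ((-1)·3 − (-5)·5)| = 40, so the area is 20.
Along each edge there are gcd(|Δx|,|Δy|)+1 lattice points, so counting each shared vertex once the boundary has gcd(4,8) + gcd(0,10) + gcd(4,2) = 4+10+2 = 16.
Scaling by 2 multiplies the area by 2² = 4 (so the new area is 80) and multiplies the boundary lattice-point count by 2, giving 32.
By Pick's theorem, the interior count of the dilated polygon is 80 − 32/2 + 1 = 65.

65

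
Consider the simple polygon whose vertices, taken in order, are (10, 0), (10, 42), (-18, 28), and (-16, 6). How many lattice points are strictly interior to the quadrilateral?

By the shoelace formula, twice the signed area is |(10·42 − 10·0) + (10·28 − (-18)·42) + ((-18)·6 − (-16)·28) + ((-16)·0 − 10·6)| = 1736, so the area is 868.
Along each edge there are gcd(|Δx|,|Δy|)+1 lattice points, so counting each shared vertex once the boundary has gcd(0,42) + gcd(28,14) + gcd(2,22) + gcd(26,6) = 42+14+2+2 = 60.
By Pick's theorem A = I + B/2 − 1, so I = 868 − 60/2 + 1 = 839.

839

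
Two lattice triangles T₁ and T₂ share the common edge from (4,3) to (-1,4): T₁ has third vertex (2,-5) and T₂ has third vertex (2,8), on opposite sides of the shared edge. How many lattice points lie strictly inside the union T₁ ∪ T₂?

30

The union is the simple quadrilateral with vertices (4,3), (2,-5), (-1,4), (2,8) in order.
Using the shoelace formula, 2A = |(4·(-5) − 2·3) + (2·4 − (-1)·(-5)) + ((-1)·8 − 2·4) + (2·3 − 4·8)| = 65, so the area is 65/2.
Along each edge there are gcd(|Δx|,|Δy|)+1 lattice points, so counting each shared vertex once the boundary has gcd(2,8) + gcd(3,9) + gcd(3,4) + gcd(2,5) = 2+3+1+1 = 7.
By Pick's theorem I = A − B/2 + 1 = 65/2 − 7/2 + 1 = 30.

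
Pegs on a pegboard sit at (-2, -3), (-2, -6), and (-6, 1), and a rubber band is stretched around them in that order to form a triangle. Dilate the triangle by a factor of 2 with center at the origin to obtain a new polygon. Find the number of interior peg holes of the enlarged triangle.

The shoelace formula gives twice the area as |((-2)·(-6) − (-2)·(-3)) + ((-2)·1 − (-6)·(-6)) + ((-6)·(-3) − (-2)·1)| = 12, so the area is 6.
Summing gcd(|Δx|,|Δy|) over the edges gives the boundary count: gcd(0,3) + gcd(4,7) + gcd(4,4) = 3+1+4 = 8.
Scaling by 2 multiplies the area by 2² = 4 (so the new area is 24) and multiplies the boundary lattice-point count by 2, giving 16.
By Pick's theorem, the interior count of the dilated polygon is 24 − 16/2 + 1 = 17.

17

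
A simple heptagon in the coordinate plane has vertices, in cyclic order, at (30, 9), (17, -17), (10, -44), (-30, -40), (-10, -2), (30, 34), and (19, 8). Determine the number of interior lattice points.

Using the shoelace formula, 2A = |[30·(-17) − 17·9] + [17·(-44) − 10·(-17)] + [10·(-40) − (-30)·(-44)] + [(-30)·(-2) − (-10)·(-40)] + [(-10)·34 − 30·(-2)] + [30·8 − 19·34] + [19·9 − 30·8]| = 4056, so the area is 2028.
Summing gcd(|Δx|,|Δy|) over the edges gives the boundary count: gcd(13,26) + gcd(7,27) + gcd(40,4) + gcd(20,38) + gcd(40,36) + gcd(11,26) + gcd(11,1) = 13+1+4+2+4+1+1 = 26.
By Pick's theorem A = I + B/2 − 1, so I = 2028 − 26/2 + 1 = 2016.

2016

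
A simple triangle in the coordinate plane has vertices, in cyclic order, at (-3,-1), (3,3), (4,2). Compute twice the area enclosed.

Using the shoelace formula, 2A = |[(-3)·3 − 3·(-1)] + [3·2 − 4·3] + [4·(-1) − (-3)·2]| = 10, so the area is 5.

10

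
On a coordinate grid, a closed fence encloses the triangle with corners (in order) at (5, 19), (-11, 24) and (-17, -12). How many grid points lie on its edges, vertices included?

Summing gcd(|Δx|,|Δy|) over the edges gives the boundary count: gcd(16,5) + gcd(6,36) + gcd(22,31) = 1+6+1 = 8.

8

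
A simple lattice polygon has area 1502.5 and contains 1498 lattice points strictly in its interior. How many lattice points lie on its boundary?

11

Pick's theorem gives A = I + B/2 − 1, so B = 2(A − I + 1) = 2(1502.5 − 1498 + 1) = 11.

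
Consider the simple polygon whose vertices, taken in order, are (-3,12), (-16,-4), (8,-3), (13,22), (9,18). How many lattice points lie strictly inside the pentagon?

By the shoelace formula, twice the signed area is |[(-3)·(-4) − (-16)·12] + [(-16)·(-3) − 8·(-4)] + [8·22 − 13·(-3)] + [13·18 − 9·22] + [9·12 − (-3)·18]| = 697, so the area is 348.5.
The number of boundary lattice points is Σ gcd(|Δx|,|Δy|) = gcd(13,16) + gcd(24,1) + gcd(5,25) + gcd(4,4) + gcd(12,6) = 1+1+5+4+6 = 17.
By Pick's theorem A = I + B/2 − 1, so I = 348.5 − 17/2 + 1 = 341.

341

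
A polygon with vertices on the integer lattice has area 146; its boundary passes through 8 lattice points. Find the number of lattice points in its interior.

143

Pick's theorem A = I + B/2 − 1 rearranges to I = A − B/2 + 1 = 146 − 8/2 + 1 = 143.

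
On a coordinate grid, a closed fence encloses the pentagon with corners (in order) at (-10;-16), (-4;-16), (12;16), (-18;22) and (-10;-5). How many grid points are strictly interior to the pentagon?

The shoelace formula gives twice the area as |((-10)·(-16) − (-4)·(-16)) + ((-4)·16 − 12·(-16)) + (12·22 − (-18)·16) + ((-18)·(-5) − (-10)·22) + ((-10)·(-16) − (-10)·(-5))| = 1196, so the area is 598.
The number of boundary lattice points is Σ gcd(|Δx|,|Δy|) = gcd(6,0) + gcd(16,32) + gcd(30,6) + gcd(8,27) + gcd(0,11) = 6+16+6+1+11 = 40.
By Pick's theorem A = I + B/2 − 1, so I = 598 − 40/2 + 1 = 579.

579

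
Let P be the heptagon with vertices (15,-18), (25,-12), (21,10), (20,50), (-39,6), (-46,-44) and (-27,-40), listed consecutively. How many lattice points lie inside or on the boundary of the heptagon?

By the shoelace formula, twice the signed area is |[15·(-12) − 25·(-18)] + [25·10 − 21·(-12)] + [21·50 − 20·10] + [20·6 − (-39)·50] + [(-39)·(-44) − (-46)·6] + [(-46)·(-40) − (-27)·(-44)] + [(-27)·(-18) − 15·(-40)]| = 7422, so the area is 3711.
Summing gcd(|Δx|,|Δy|) over the edges gives the boundary count: gcd(10,6) + gcd(4,22) + gcd(1,40) + gcd(59,44) + gcd(7,50) + gcd(19,4) + gcd(42,22) = 2+2+1+1+1+1+2 = 10.
Pick's theorem gives I = A − B/2 + 1 = 3711 − 10/2 + 1 = 3707, so the closed region contains I + B = 3707 + 10 = 3717 lattice points.

3717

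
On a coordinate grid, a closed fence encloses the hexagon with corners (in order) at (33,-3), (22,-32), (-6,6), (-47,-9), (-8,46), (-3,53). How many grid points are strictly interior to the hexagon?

The shoelace formula gives twice the area as |(33·(-32) − 22·(-3)) + (22·6 − (-6)·(-32)) + ((-6)·(-9) − (-47)·6) + ((-47)·46 − (-8)·(-9)) + ((-8)·53 − (-3)·46) + ((-3)·(-3) − 33·53)| = 4974, so the area is 2487.
Along each edge there are gcd(|Δx|,|Δy|)+1 lattice points, so counting each shared vertex once the boundary has gcd(11,29) + gcd(28,38) + gcd(41,15) + gcd(39,55) + gcd(5,7) + gcd(36,56) = 1+2+1+1+1+4 = 10.
Pick's theorem gives I = A − B/2 + 1 = 2487 − 10/2 + 1 = 2483.

2483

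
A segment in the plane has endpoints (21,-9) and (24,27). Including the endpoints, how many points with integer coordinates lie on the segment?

4

The number of lattice points on a segment between lattice points is gcd(|Δx|,|Δy|) + 1 = gcd(3,36) + 1 = 3 + 1 = 4.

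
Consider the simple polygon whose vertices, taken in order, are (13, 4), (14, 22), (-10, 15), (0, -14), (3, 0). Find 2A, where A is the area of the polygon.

854

Using the shoelace formula, 2A = |(13·22 − 14·4) + (14·15 − (-10)·22) + ((-10)·(-14) − 0·15) + (0·0 − 3·(-14)) + (3·4 − 13·0)| = 854, so the area is 427.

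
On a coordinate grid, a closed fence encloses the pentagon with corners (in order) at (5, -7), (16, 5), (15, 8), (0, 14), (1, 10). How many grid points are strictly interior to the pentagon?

162

By the shoelace formula, twice the signed area is |[5·5 − 16·(-7)] + [16·8 − 15·5] + [15·14 − 0·8] + [0·10 − 1·14] + [1·(-7) − 5·10]| = 329, so the area is 164.5.
Along each edge there are gcd(|Δx|,|Δy|)+1 lattice points, so counting each shared vertex once the boundary has gcd(11,12) + gcd(1,3) + gcd(15,6) + gcd(1,4) + gcd(4,17) = 1+1+3+1+1 = 7.
By Pick's theorem A = I + B/2 − 1, so I = 164.5 − 7/2 + 1 = 162.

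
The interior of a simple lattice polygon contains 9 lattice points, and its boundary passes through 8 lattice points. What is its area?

12

Pick's theorem states A = I + B/2 − 1, so A = 9 + 8/2 − 1 = 12.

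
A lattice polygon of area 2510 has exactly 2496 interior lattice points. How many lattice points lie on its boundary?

Pick's theorem gives A = I + B/2 − 1, so B = 2(A − I + 1) = 2(2510 − 2496 + 1) = 30.

30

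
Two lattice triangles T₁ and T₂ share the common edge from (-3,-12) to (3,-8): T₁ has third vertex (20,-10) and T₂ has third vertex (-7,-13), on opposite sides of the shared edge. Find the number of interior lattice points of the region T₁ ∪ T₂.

The union is the simple quadrilateral with vertices (-3,-12), (20,-10), (3,-8), (-7,-13) in order.
Using the shoelace formula, 2A = |[(-3)·(-10) − 20·(-12)] + [20·(-8) − 3·(-10)] + [3·(-13) − (-7)·(-8)] + [(-7)·(-12) − (-3)·(-13)]| = 90, so the area is 45.
The number of boundary lattice points is Σ gcd(|Δx|,|Δy|) = gcd(23,2) + gcd(17,2) + gcd(10,5) + gcd(4,1) = 1+1+5+1 = 8.
By Pick's theorem I = A − B/2 + 1 = 45 − 8/2 + 1 = 42.

42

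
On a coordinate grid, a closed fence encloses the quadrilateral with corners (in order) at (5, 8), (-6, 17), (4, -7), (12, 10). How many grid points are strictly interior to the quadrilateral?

The shoelace formula gives twice the area as |[5·17 − (-6)·8] + [(-6)·(-7) − 4·17] + [4·10 − 12·(-7)] + [12·8 − 5·10]| = 277, so the area is 277/2.
The number of boundary lattice points is Σ gcd(|Δx|,|Δy|) = gcd(11,9) + gcd(10,24) + gcd(8,17) + gcd(7,2) = 1+2+1+1 = 5.
Pick's theorem gives I = A − B/2 + 1 = 277/2 − 5/2 + 1 = 137.

137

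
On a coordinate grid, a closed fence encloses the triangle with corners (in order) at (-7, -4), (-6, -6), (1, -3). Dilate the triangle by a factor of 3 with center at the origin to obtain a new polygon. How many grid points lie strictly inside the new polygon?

By the shoelace formula, twice the signed area is |[(-7)·(-6) − (-6)·(-4)] + [(-6)·(-3) − 1·(-6)] + [1·(-4) − (-7)·(-3)]| = 17, so the area is 8.5.
Summing gcd(|Δx|,|Δy|) over the edges gives the boundary count: gcd(1,2) + gcd(7,3) + gcd(8,1) = 1+1+1 = 3.
Scaling by 3 multiplies the area by 3² = 9 (so the new area is 153/2) and multiplies the boundary lattice-point count by 3, giving 9.
By Pick's theorem, the interior count of the dilated polygon is 153/2 − 9/2 + 1 = 73.

73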